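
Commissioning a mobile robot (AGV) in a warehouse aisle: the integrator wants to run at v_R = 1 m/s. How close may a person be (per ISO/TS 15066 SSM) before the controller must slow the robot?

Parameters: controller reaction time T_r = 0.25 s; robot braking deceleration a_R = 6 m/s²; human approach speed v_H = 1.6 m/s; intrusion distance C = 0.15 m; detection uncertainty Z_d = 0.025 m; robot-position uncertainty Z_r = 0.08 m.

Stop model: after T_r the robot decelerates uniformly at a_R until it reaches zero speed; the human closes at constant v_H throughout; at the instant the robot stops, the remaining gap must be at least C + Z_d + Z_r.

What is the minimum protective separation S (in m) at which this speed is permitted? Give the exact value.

T_s = v_R/a_R = 1/6 = 0.1667 s
reaction-phase robot travel = 1.0000·0.2500 = 0.2500 m
robot covers 1.0000·0.1667 − ½·6.0000·0.1667² = 0.0833 m while stopping
person approaches 1.6000·(0.2500+0.1667) = 0.6667 m
C+Z_d+Z_r = 0.1500+0.0250+0.0800 = 0.2550 m
S_min ≈ 0.2500+0.0833+0.6667+0.2550  ⇒  S_min = 251/200 m

S_min = 251/200 m = 1.2550 m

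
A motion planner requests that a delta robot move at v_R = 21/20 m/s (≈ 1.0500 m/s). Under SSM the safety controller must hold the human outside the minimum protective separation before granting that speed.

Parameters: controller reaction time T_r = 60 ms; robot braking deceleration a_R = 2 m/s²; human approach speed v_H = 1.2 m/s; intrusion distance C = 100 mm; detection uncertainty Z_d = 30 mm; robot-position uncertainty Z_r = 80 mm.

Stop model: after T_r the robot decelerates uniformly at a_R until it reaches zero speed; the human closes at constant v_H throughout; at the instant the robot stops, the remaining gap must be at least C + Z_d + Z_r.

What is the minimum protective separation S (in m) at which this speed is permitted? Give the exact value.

S_min = 2001/1600 m = 1.2506 m

stop time T_s = (21/20)/2 = 0.5250 s
reaction-phase robot travel = 1.0500·0.0600 = 0.0630 m
robot covers 1.0500·0.5250 − ½·2.0000·0.5250² = 0.2756 m while stopping
human over T_r+T_s: 1.2000·(0.0600+0.5250) = 0.7020 m
residual clearance needed = 0.1000+0.0300+0.0800 = 0.2100 m
S_min ≈ 0.0630+0.2756+0.7020+0.2100  ⇒  S_min = 2001/1600 m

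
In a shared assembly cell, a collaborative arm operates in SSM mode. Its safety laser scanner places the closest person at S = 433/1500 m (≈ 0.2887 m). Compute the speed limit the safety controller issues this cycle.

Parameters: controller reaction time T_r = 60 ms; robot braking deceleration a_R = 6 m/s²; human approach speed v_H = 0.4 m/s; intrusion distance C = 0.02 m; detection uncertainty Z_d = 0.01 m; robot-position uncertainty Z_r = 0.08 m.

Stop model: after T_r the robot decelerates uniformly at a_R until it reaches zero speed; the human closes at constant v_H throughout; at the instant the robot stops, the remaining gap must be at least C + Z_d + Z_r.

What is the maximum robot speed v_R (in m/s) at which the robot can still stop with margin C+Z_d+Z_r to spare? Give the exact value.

quadratic (1/12)·v² + (19/150)·v + (-58/375) = 0
  disc = (19/150)² − 4·(1/12)·(-58/375) = 169/2500 ; √disc = 13/50
  v_R = (−(19/150) + 13/50) / (2·(1/12)) = 4/5 m/s
check:
T_s = v_R/a_R = (4/5)/6 = 0.1333 s
reaction-phase robot travel = 0.8000·0.0600 = 0.0480 m
robot covers 0.8000·0.1333 − ½·6.0000·0.1333² = 0.0533 m while stopping
human over T_r+T_s: 0.4000·(0.0600+0.1333) = 0.0773 m
margins: 0.0200+0.0100+0.0800 = 0.1100 m
sum ≈ 0.0480+0.0533+0.0773+0.1100 ≈ 0.2887 m = S ✓

v_R_max = 4/5 m/s = 0.8000 m/s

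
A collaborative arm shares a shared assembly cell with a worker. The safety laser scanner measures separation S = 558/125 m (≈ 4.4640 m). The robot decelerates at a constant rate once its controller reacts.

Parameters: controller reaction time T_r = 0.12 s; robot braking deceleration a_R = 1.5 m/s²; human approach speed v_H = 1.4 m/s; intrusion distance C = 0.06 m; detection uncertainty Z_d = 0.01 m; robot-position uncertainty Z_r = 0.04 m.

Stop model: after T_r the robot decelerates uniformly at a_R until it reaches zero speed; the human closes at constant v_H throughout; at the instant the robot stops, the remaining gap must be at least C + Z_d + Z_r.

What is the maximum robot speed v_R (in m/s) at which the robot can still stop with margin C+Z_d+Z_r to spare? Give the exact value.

collect terms ⇒ (1/3)·v_R² + (79/75)·v_R + (-2093/500) = 0
  disc = (79/75)² − 4·(1/3)·(-2093/500) = 37636/5625 ; √disc = 194/75
  v_R = (−(79/75) + 194/75) / (2·(1/3)) = 23/10 m/s
check:
stop time T_s = (23/10)/(3/2) = 1.5333 s
robot in T_r: 2.3000·0.1200 = 0.2760 m
braking distance = 2.3000²/(2·1.5000) = 1.7633 m
person approaches 1.4000·(0.1200+1.5333) = 2.3147 m
residual clearance needed = 0.0600+0.0100+0.0400 = 0.1100 m
sum ≈ 0.2760+1.7633+2.3147+0.1100 ≈ 4.4640 m = S ✓

v_R_max = 23/10 m/s = 2.3000 m/s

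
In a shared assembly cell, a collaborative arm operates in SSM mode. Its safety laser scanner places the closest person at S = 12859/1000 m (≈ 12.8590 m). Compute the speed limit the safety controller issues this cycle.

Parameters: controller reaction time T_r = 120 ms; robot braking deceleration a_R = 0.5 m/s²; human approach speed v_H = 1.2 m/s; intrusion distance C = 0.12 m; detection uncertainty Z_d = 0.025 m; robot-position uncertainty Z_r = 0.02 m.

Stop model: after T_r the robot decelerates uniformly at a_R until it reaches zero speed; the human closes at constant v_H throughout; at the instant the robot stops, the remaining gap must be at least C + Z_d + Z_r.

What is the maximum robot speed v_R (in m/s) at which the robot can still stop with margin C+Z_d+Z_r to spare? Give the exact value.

at the boundary: (1)·v² + (63/25)·v + (-251/20) = 0
  disc = (63/25)² − 4·(1)·(-251/20) = 35344/625 ; √disc = 188/25
  v_R = (−(63/25) + 188/25) / (2·(1)) = 5/2 m/s
check:
stop time T_s = (5/2)/(1/2) = 5.0000 s
reaction-phase robot travel = 2.5000·0.1200 = 0.3000 m
robot under decel: 2.5000²/(2·0.5000) = 6.2500 m
human over T_r+T_s: 1.2000·(0.1200+5.0000) = 6.1440 m
residual clearance needed = 0.1200+0.0250+0.0200 = 0.1650 m
sum ≈ 0.3000+6.2500+6.1440+0.1650 ≈ 12.8590 m = S ✓

v_R_max = 5/2 m/s = 2.5000 m/s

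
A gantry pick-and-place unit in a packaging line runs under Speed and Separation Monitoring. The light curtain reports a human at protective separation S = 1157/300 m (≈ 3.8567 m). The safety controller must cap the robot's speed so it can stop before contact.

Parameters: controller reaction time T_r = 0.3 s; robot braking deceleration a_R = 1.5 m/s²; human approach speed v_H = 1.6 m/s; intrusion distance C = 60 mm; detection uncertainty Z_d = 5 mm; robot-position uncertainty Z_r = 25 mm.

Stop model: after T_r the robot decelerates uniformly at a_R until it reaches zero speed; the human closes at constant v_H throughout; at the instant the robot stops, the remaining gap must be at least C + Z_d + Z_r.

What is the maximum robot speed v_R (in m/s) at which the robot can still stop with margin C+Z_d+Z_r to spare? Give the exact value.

v_R_max = 17/10 m/s = 1.7000 m/s

collect terms ⇒ (1/3)·v_R² + (41/30)·v_R + (-493/150) = 0
  disc = (41/30)² − 4·(1/3)·(-493/150) = 25/4 ; √disc = 5/2
  v_R = (−(41/30) + 5/2) / (2·(1/3)) = 17/10 m/s
check:
braking lasts T_s = (17/10)/(3/2) = 1.1333 s
robot in T_r: 1.7000·0.3000 = 0.5100 m
braking distance = 1.7000²/(2·1.5000) = 0.9633 m
human over T_r+T_s: 1.6000·(0.3000+1.1333) = 2.2933 m
C+Z_d+Z_r = 0.0600+0.0050+0.0250 = 0.0900 m
sum ≈ 0.5100+0.9633+2.2933+0.0900 ≈ 3.8567 m = S ✓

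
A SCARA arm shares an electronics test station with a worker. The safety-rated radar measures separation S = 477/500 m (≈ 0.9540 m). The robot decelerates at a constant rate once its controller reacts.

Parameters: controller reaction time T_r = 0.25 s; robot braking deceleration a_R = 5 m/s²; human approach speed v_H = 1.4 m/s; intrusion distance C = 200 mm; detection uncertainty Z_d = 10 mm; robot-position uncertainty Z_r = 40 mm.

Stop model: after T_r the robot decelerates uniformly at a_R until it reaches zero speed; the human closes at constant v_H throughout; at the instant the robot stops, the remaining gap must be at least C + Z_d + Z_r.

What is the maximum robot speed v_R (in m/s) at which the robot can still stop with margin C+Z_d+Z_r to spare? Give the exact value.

v_R_max = 3/5 m/s = 0.6000 m/s

at the boundary: (1/10)·v² + (53/100)·v + (-177/500) = 0
  disc = (53/100)² − 4·(1/10)·(-177/500) = 169/400 ; √disc = 13/20
  v_R = (−(53/100) + 13/20) / (2·(1/10)) = 3/5 m/s
check:
braking lasts T_s = (3/5)/5 = 0.1200 s
robot covers v_R·T_r = 0.6000·0.2500 = 0.1500 m before braking
robot under decel: 0.6000²/(2·5.0000) = 0.0360 m
person approaches 1.4000·(0.2500+0.1200) = 0.5180 m
residual clearance needed = 0.2000+0.0100+0.0400 = 0.2500 m
sum ≈ 0.1500+0.0360+0.5180+0.2500 ≈ 0.9540 m = S ✓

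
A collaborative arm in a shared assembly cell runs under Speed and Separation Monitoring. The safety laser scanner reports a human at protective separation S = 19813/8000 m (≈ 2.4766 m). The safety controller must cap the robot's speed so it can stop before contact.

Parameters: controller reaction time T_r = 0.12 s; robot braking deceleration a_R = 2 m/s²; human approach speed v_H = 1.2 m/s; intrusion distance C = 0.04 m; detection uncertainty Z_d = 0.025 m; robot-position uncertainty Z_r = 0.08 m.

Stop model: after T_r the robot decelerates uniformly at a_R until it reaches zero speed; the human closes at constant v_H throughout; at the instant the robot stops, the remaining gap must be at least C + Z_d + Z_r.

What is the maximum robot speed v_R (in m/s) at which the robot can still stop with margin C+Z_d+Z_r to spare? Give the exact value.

v_R_max = 37/20 m/s = 1.8500 m/s

quadratic (1/4)·v² + (18/25)·v + (-17501/8000) = 0
  disc = (18/25)² − 4·(1/4)·(-17501/8000) = 108241/40000 ; √disc = 329/200
  v_R = (−(18/25) + 329/200) / (2·(1/4)) = 37/20 m/s
check:
T_s = v_R/a_R = (37/20)/2 = 0.9250 s
robot covers v_R·T_r = 1.8500·0.1200 = 0.2220 m before braking
robot under decel: 1.8500²/(2·2.0000) = 0.8556 m
person approaches 1.2000·(0.1200+0.9250) = 1.2540 m
residual clearance needed = 0.0400+0.0250+0.0800 = 0.1450 m
sum ≈ 0.2220+0.8556+1.2540+0.1450 ≈ 2.4766 m = S ✓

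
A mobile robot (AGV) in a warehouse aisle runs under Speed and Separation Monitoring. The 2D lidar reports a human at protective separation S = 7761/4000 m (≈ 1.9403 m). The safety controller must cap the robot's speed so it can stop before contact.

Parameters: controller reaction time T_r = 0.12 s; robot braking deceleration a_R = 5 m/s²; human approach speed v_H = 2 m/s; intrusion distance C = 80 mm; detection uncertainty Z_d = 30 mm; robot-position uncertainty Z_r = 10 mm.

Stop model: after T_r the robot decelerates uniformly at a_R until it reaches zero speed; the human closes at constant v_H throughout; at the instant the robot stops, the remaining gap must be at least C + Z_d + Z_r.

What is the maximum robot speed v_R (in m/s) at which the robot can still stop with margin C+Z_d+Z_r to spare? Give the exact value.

v_R_max = 43/20 m/s = 2.1500 m/s

quadratic (1/10)·v² + (13/25)·v + (-6321/4000) = 0
  disc = (13/25)² − 4·(1/10)·(-6321/4000) = 361/400 ; √disc = 19/20
  v_R = (−(13/25) + 19/20) / (2·(1/10)) = 43/20 m/s
check:
T_s = v_R/a_R = (43/20)/5 = 0.4300 s
robot covers v_R·T_r = 2.1500·0.1200 = 0.2580 m before braking
robot under decel: 2.1500²/(2·5.0000) = 0.4622 m
human closes 2.0000·0.5500 = 1.1000 m
residual clearance needed = 0.0800+0.0300+0.0100 = 0.1200 m
sum ≈ 0.2580+0.4622+1.1000+0.1200 ≈ 1.9403 m = S ✓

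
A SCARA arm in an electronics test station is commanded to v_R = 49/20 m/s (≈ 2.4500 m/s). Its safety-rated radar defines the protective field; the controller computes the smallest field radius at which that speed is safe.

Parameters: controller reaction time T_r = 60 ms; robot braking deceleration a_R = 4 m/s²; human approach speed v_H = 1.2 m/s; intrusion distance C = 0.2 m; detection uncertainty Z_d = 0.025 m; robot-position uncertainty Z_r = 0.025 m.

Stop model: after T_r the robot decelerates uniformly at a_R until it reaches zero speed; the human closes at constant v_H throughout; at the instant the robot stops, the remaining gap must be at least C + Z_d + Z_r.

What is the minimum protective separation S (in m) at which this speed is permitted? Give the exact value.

S_min = 31269/16000 m = 1.9543 m

braking lasts T_s = (49/20)/4 = 0.6125 s
reaction-phase robot travel = 2.4500·0.0600 = 0.1470 m
robot covers 2.4500·0.6125 − ½·4.0000·0.6125² = 0.7503 m while stopping
human closes 1.2000·0.6725 = 0.8070 m
residual clearance needed = 0.2000+0.0250+0.0250 = 0.2500 m
S_min ≈ 0.1470+0.7503+0.8070+0.2500  ⇒  S_min = 31269/16000 m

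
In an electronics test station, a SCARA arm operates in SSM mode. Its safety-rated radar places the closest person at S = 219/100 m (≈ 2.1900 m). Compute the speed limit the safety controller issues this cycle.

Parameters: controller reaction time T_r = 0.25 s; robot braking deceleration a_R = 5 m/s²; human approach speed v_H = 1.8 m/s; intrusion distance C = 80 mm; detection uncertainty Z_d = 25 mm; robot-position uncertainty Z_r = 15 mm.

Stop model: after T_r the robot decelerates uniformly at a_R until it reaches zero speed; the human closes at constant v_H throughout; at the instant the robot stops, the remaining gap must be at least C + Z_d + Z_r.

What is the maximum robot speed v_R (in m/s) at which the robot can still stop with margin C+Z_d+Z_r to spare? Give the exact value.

v_R_max = 2 m/s = 2.0000 m/s

quadratic (1/10)·v² + (61/100)·v + (-81/50) = 0
  disc = (61/100)² − 4·(1/10)·(-81/50) = 10201/10000 ; √disc = 101/100
  v_R = (−(61/100) + 101/100) / (2·(1/10)) = 2 m/s
check:
T_s = v_R/a_R = 2/5 = 0.4000 s
reaction-phase robot travel = 2.0000·0.2500 = 0.5000 m
braking distance = 2.0000²/(2·5.0000) = 0.4000 m
human over T_r+T_s: 1.8000·(0.2500+0.4000) = 1.1700 m
margins: 0.0800+0.0250+0.0150 = 0.1200 m
sum ≈ 0.5000+0.4000+1.1700+0.1200 ≈ 2.1900 m = S ✓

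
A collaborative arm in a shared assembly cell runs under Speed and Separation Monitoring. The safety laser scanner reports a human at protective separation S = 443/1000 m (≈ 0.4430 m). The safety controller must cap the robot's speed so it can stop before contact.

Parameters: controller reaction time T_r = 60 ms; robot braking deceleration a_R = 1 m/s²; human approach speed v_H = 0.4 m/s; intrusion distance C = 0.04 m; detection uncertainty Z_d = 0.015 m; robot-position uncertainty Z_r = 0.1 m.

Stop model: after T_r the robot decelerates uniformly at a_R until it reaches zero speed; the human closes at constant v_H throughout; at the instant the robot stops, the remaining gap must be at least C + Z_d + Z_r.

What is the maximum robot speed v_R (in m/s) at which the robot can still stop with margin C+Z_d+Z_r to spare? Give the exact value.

quadratic (1/2)·v² + (23/50)·v + (-33/125) = 0
  disc = (23/50)² − 4·(1/2)·(-33/125) = 1849/2500 ; √disc = 43/50
  v_R = (−(23/50) + 43/50) / (2·(1/2)) = 2/5 m/s
check:
stop time T_s = (2/5)/1 = 0.4000 s
robot covers v_R·T_r = 0.4000·0.0600 = 0.0240 m before braking
braking distance = 0.4000²/(2·1.0000) = 0.0800 m
human closes 0.4000·0.4600 = 0.1840 m
C+Z_d+Z_r = 0.0400+0.0150+0.1000 = 0.1550 m
sum ≈ 0.0240+0.0800+0.1840+0.1550 ≈ 0.4430 m = S ✓

v_R_max = 2/5 m/s = 0.4000 m/s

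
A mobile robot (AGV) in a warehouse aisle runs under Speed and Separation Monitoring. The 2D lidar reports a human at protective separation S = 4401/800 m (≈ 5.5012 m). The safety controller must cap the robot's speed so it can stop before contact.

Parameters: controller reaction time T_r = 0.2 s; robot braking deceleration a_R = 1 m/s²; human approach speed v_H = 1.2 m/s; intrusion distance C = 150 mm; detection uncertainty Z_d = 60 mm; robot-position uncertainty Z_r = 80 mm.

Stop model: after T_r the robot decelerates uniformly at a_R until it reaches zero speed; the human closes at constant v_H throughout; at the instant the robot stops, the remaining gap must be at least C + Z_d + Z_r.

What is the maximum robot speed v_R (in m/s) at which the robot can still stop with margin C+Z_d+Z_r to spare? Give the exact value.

at the boundary: (1/2)·v² + (7/5)·v + (-3977/800) = 0
  disc = (7/5)² − 4·(1/2)·(-3977/800) = 4761/400 ; √disc = 69/20
  v_R = (−(7/5) + 69/20) / (2·(1/2)) = 41/20 m/s
check:
stop time T_s = (41/20)/1 = 2.0500 s
reaction-phase robot travel = 2.0500·0.2000 = 0.4100 m
braking distance = 2.0500²/(2·1.0000) = 2.1012 m
person approaches 1.2000·(0.2000+2.0500) = 2.7000 m
C+Z_d+Z_r = 0.1500+0.0600+0.0800 = 0.2900 m
sum ≈ 0.4100+2.1012+2.7000+0.2900 ≈ 5.5012 m = S ✓

v_R_max = 41/20 m/s = 2.0500 m/s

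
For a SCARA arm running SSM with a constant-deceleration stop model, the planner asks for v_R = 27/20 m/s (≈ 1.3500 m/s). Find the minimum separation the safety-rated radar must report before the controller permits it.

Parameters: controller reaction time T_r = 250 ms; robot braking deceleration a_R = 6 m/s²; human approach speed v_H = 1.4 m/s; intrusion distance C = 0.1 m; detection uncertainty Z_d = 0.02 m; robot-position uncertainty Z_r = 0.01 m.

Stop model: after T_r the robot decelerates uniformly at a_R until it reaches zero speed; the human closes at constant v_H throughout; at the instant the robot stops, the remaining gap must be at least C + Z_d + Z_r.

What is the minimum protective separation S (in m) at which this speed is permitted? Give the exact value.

braking lasts T_s = (27/20)/6 = 0.2250 s
robot in T_r: 1.3500·0.2500 = 0.3375 m
braking distance = 1.3500²/(2·6.0000) = 0.1519 m
human closes 1.4000·0.4750 = 0.6650 m
margins: 0.1000+0.0200+0.0100 = 0.1300 m
S_min ≈ 0.3375+0.1519+0.6650+0.1300  ⇒  S_min = 411/320 m

S_min = 411/320 m = 1.2844 m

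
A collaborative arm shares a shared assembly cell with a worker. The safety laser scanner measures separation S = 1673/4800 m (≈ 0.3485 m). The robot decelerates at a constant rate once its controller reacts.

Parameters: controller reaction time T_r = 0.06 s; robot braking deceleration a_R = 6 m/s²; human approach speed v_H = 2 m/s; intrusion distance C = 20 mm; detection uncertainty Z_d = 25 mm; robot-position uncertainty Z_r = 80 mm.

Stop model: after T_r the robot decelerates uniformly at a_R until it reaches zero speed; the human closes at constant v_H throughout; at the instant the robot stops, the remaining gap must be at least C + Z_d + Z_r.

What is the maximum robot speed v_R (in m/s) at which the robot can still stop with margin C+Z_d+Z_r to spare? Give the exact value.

v_R_max = 1/4 m/s = 0.2500 m/s

at the boundary: (1/12)·v² + (59/150)·v + (-497/4800) = 0
  disc = (59/150)² − 4·(1/12)·(-497/4800) = 7569/40000 ; √disc = 87/200
  v_R = (−(59/150) + 87/200) / (2·(1/12)) = 1/4 m/s
check:
T_s = v_R/a_R = (1/4)/6 = 0.0417 s
robot in T_r: 0.2500·0.0600 = 0.0150 m
braking distance = 0.2500²/(2·6.0000) = 0.0052 m
person approaches 2.0000·(0.0600+0.0417) = 0.2033 m
C+Z_d+Z_r = 0.0200+0.0250+0.0800 = 0.1250 m
sum ≈ 0.0150+0.0052+0.2033+0.1250 ≈ 0.3485 m = S ✓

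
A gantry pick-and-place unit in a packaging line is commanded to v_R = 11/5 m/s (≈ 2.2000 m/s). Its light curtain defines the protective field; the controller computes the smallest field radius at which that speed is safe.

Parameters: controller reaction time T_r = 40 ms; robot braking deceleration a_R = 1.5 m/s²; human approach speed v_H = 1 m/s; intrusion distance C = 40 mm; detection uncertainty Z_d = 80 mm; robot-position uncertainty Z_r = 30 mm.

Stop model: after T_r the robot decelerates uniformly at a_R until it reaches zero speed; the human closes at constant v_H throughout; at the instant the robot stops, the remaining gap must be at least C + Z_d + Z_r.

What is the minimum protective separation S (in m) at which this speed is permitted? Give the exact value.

T_s = v_R/a_R = (11/5)/(3/2) = 1.4667 s
robot in T_r: 2.2000·0.0400 = 0.0880 m
robot under decel: 2.2000²/(2·1.5000) = 1.6133 m
human over T_r+T_s: 1.0000·(0.0400+1.4667) = 1.5067 m
margins: 0.0400+0.0800+0.0300 = 0.1500 m
S_min ≈ 0.0880+1.6133+1.5067+0.1500  ⇒  S_min = 1679/500 m

S_min = 1679/500 m = 3.3580 m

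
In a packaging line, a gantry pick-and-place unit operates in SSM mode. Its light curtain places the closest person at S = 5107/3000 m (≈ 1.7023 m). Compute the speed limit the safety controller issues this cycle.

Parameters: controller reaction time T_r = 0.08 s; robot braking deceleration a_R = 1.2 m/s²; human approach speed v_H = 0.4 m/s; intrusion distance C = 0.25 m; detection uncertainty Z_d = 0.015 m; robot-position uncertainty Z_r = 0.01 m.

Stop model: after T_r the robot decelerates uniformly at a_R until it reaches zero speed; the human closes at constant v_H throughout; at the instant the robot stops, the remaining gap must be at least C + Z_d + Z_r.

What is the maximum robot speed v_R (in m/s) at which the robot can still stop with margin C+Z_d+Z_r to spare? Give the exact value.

quadratic (5/12)·v² + (31/75)·v + (-2093/1500) = 0
  disc = (31/75)² − 4·(5/12)·(-2093/1500) = 6241/2500 ; √disc = 79/50
  v_R = (−(31/75) + 79/50) / (2·(5/12)) = 7/5 m/s
check:
braking lasts T_s = (7/5)/(6/5) = 1.1667 s
robot covers v_R·T_r = 1.4000·0.0800 = 0.1120 m before braking
braking distance = 1.4000²/(2·1.2000) = 0.8167 m
human over T_r+T_s: 0.4000·(0.0800+1.1667) = 0.4987 m
margins: 0.2500+0.0150+0.0100 = 0.2750 m
sum ≈ 0.1120+0.8167+0.4987+0.2750 ≈ 1.7023 m = S ✓

v_R_max = 7/5 m/s = 1.4000 m/s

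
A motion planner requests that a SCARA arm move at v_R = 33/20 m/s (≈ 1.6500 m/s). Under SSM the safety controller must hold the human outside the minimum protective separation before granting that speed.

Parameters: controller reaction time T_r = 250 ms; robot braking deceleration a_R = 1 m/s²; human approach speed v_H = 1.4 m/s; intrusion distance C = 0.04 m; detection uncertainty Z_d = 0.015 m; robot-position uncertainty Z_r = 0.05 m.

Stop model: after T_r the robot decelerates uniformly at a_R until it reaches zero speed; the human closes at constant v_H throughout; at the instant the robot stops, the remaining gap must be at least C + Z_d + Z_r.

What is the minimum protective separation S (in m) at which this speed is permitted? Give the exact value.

S_min = 3631/800 m = 4.5388 m

stop time T_s = (33/20)/1 = 1.6500 s
robot in T_r: 1.6500·0.2500 = 0.4125 m
robot under decel: 1.6500²/(2·1.0000) = 1.3613 m
person approaches 1.4000·(0.2500+1.6500) = 2.6600 m
C+Z_d+Z_r = 0.0400+0.0150+0.0500 = 0.1050 m
S_min ≈ 0.4125+1.3613+2.6600+0.1050  ⇒  S_min = 3631/800 m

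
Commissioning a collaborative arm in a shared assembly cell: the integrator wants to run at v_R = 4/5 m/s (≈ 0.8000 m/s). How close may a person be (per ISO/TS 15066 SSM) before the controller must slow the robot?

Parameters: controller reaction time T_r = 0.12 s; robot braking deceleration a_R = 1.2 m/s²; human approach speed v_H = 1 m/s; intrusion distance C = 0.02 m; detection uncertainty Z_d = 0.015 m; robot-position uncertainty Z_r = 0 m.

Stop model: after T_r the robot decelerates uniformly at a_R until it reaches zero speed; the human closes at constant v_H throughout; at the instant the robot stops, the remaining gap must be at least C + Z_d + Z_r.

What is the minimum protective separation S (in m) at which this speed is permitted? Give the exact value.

stop time T_s = (4/5)/(6/5) = 0.6667 s
robot covers v_R·T_r = 0.8000·0.1200 = 0.0960 m before braking
braking distance = 0.8000²/(2·1.2000) = 0.2667 m
human closes 1.0000·0.7867 = 0.7867 m
residual clearance needed = 0.0200+0.0150+0.0000 = 0.0350 m
S_min ≈ 0.0960+0.2667+0.7867+0.0350  ⇒  S_min = 3553/3000 m

S_min = 3553/3000 m = 1.1843 m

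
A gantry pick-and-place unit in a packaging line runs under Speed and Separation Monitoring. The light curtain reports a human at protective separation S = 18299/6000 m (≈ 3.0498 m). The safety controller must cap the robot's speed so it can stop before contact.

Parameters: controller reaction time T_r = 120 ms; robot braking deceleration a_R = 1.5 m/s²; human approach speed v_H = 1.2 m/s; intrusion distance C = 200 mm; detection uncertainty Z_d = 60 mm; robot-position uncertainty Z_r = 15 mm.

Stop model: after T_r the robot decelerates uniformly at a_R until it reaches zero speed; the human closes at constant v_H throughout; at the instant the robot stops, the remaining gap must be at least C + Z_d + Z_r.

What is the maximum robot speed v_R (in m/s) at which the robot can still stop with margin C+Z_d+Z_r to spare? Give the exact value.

collect terms ⇒ (1/3)·v_R² + (23/25)·v_R + (-3157/1200) = 0
  disc = (23/25)² − 4·(1/3)·(-3157/1200) = 97969/22500 ; √disc = 313/150
  v_R = (−(23/25) + 313/150) / (2·(1/3)) = 7/4 m/s
check:
braking lasts T_s = (7/4)/(3/2) = 1.1667 s
reaction-phase robot travel = 1.7500·0.1200 = 0.2100 m
robot covers 1.7500·1.1667 − ½·1.5000·1.1667² = 1.0208 m while stopping
human over T_r+T_s: 1.2000·(0.1200+1.1667) = 1.5440 m
margins: 0.2000+0.0600+0.0150 = 0.2750 m
sum ≈ 0.2100+1.0208+1.5440+0.2750 ≈ 3.0498 m = S ✓

v_R_max = 7/4 m/s = 1.7500 m/s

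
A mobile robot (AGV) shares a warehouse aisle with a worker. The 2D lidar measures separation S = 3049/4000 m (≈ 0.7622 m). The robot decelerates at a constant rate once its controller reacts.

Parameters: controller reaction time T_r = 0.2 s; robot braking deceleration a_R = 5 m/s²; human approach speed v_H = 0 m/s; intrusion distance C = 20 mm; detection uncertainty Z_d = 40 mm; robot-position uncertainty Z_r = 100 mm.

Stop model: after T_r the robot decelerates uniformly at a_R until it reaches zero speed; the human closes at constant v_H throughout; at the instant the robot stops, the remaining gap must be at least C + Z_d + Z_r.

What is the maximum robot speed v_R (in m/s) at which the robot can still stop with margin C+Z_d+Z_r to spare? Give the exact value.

quadratic (1/10)·v² + (1/5)·v + (-2409/4000) = 0
  disc = (1/5)² − 4·(1/10)·(-2409/4000) = 2809/10000 ; √disc = 53/100
  v_R = (−(1/5) + 53/100) / (2·(1/10)) = 33/20 m/s
check:
braking lasts T_s = (33/20)/5 = 0.3300 s
reaction-phase robot travel = 1.6500·0.2000 = 0.3300 m
braking distance = 1.6500²/(2·5.0000) = 0.2722 m
human closes 0.0000·0.5300 = 0.0000 m
margins: 0.0200+0.0400+0.1000 = 0.1600 m
sum ≈ 0.3300+0.2722+0.0000+0.1600 ≈ 0.7622 m = S ✓

v_R_max = 33/20 m/s = 1.6500 m/s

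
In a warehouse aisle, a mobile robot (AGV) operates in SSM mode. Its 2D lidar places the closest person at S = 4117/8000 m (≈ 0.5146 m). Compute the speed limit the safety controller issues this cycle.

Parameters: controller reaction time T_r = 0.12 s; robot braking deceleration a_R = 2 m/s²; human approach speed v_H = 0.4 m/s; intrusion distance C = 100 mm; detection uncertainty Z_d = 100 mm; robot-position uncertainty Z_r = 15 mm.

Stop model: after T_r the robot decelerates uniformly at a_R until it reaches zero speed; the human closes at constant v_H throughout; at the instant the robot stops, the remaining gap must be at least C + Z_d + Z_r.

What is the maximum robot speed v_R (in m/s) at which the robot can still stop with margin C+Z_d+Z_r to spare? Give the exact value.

at the boundary: (1/4)·v² + (8/25)·v + (-2013/8000) = 0
  disc = (8/25)² − 4·(1/4)·(-2013/8000) = 14161/40000 ; √disc = 119/200
  v_R = (−(8/25) + 119/200) / (2·(1/4)) = 11/20 m/s
check:
braking lasts T_s = (11/20)/2 = 0.2750 s
robot in T_r: 0.5500·0.1200 = 0.0660 m
robot under decel: 0.5500²/(2·2.0000) = 0.0756 m
human closes 0.4000·0.3950 = 0.1580 m
C+Z_d+Z_r = 0.1000+0.1000+0.0150 = 0.2150 m
sum ≈ 0.0660+0.0756+0.1580+0.2150 ≈ 0.5146 m = S ✓

v_R_max = 11/20 m/s = 0.5500 m/s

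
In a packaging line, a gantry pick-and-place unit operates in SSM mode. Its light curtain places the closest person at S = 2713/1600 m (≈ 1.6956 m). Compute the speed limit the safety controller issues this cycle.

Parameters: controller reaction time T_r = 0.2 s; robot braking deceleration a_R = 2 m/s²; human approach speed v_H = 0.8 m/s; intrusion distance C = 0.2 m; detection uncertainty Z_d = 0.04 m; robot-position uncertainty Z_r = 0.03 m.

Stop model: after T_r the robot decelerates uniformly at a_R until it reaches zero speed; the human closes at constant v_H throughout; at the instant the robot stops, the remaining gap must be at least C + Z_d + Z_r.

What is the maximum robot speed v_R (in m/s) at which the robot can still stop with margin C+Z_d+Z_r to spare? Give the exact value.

at the boundary: (1/4)·v² + (3/5)·v + (-81/64) = 0
  disc = (3/5)² − 4·(1/4)·(-81/64) = 2601/1600 ; √disc = 51/40
  v_R = (−(3/5) + 51/40) / (2·(1/4)) = 27/20 m/s
check:
T_s = v_R/a_R = (27/20)/2 = 0.6750 s
robot in T_r: 1.3500·0.2000 = 0.2700 m
braking distance = 1.3500²/(2·2.0000) = 0.4556 m
human over T_r+T_s: 0.8000·(0.2000+0.6750) = 0.7000 m
margins: 0.2000+0.0400+0.0300 = 0.2700 m
sum ≈ 0.2700+0.4556+0.7000+0.2700 ≈ 1.6956 m = S ✓

v_R_max = 27/20 m/s = 1.3500 m/s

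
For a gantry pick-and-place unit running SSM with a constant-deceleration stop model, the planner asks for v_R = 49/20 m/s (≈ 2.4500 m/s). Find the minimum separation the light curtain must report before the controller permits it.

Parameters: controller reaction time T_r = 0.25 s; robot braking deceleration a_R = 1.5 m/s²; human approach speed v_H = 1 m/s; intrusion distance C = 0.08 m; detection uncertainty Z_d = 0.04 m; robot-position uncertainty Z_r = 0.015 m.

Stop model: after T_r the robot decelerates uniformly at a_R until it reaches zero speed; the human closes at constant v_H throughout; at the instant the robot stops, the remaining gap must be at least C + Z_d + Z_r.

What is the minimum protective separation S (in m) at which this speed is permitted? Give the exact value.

S_min = 2779/600 m = 4.6317 m

braking lasts T_s = (49/20)/(3/2) = 1.6333 s
robot covers v_R·T_r = 2.4500·0.2500 = 0.6125 m before braking
braking distance = 2.4500²/(2·1.5000) = 2.0008 m
person approaches 1.0000·(0.2500+1.6333) = 1.8833 m
residual clearance needed = 0.0800+0.0400+0.0150 = 0.1350 m
S_min ≈ 0.6125+2.0008+1.8833+0.1350  ⇒  S_min = 2779/600 m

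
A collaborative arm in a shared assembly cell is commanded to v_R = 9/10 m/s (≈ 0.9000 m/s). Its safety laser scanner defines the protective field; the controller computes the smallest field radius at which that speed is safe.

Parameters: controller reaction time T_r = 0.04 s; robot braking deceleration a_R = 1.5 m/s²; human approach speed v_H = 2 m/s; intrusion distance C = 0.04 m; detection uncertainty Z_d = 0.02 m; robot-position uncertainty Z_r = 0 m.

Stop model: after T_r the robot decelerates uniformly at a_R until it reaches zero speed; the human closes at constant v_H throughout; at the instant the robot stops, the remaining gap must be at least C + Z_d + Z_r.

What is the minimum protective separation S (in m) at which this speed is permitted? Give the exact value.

braking lasts T_s = (9/10)/(3/2) = 0.6000 s
robot in T_r: 0.9000·0.0400 = 0.0360 m
robot covers 0.9000·0.6000 − ½·1.5000·0.6000² = 0.2700 m while stopping
person approaches 2.0000·(0.0400+0.6000) = 1.2800 m
C+Z_d+Z_r = 0.0400+0.0200+0.0000 = 0.0600 m
S_min ≈ 0.0360+0.2700+1.2800+0.0600  ⇒  S_min = 823/500 m

S_min = 823/500 m = 1.6460 m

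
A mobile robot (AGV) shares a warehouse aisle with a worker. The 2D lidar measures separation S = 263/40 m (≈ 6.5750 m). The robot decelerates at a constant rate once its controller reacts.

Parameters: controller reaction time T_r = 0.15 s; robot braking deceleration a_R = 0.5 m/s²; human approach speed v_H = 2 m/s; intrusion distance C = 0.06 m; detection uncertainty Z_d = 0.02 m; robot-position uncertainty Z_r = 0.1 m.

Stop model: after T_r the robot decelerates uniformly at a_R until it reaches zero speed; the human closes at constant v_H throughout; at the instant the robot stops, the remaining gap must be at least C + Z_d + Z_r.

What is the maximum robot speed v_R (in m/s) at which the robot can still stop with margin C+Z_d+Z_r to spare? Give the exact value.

v_R_max = 23/20 m/s = 1.1500 m/s

at the boundary: (1)·v² + (83/20)·v + (-1219/200) = 0
  disc = (83/20)² − 4·(1)·(-1219/200) = 16641/400 ; √disc = 129/20
  v_R = (−(83/20) + 129/20) / (2·(1)) = 23/20 m/s
check:
stop time T_s = (23/20)/(1/2) = 2.3000 s
robot covers v_R·T_r = 1.1500·0.1500 = 0.1725 m before braking
braking distance = 1.1500²/(2·0.5000) = 1.3225 m
human closes 2.0000·2.4500 = 4.9000 m
C+Z_d+Z_r = 0.0600+0.0200+0.1000 = 0.1800 m
sum ≈ 0.1725+1.3225+4.9000+0.1800 ≈ 6.5750 m = S ✓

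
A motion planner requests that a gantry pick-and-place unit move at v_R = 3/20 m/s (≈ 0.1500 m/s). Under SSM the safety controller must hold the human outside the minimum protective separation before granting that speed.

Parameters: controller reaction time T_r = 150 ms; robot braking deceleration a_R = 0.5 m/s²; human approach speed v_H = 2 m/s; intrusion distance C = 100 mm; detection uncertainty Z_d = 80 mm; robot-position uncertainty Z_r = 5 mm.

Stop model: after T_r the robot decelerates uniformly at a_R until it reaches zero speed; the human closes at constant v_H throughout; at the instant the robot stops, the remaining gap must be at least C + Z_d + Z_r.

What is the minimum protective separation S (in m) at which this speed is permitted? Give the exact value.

S_min = 113/100 m = 1.1300 m

T_s = v_R/a_R = (3/20)/(1/2) = 0.3000 s
robot in T_r: 0.1500·0.1500 = 0.0225 m
braking distance = 0.1500²/(2·0.5000) = 0.0225 m
human closes 2.0000·0.4500 = 0.9000 m
residual clearance needed = 0.1000+0.0800+0.0050 = 0.1850 m
S_min ≈ 0.0225+0.0225+0.9000+0.1850  ⇒  S_min = 113/100 m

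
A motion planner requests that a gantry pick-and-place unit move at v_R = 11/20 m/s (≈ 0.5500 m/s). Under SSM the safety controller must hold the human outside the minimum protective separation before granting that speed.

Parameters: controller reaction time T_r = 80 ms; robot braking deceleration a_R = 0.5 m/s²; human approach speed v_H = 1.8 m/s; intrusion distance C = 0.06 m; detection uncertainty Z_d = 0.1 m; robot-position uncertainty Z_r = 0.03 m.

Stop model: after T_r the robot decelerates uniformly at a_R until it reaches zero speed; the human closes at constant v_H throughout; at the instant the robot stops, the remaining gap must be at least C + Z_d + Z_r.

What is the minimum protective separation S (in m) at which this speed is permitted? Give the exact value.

T_s = v_R/a_R = (11/20)/(1/2) = 1.1000 s
robot in T_r: 0.5500·0.0800 = 0.0440 m
braking distance = 0.5500²/(2·0.5000) = 0.3025 m
human over T_r+T_s: 1.8000·(0.0800+1.1000) = 2.1240 m
residual clearance needed = 0.0600+0.1000+0.0300 = 0.1900 m
S_min ≈ 0.0440+0.3025+2.1240+0.1900  ⇒  S_min = 5321/2000 m

S_min = 5321/2000 m = 2.6605 m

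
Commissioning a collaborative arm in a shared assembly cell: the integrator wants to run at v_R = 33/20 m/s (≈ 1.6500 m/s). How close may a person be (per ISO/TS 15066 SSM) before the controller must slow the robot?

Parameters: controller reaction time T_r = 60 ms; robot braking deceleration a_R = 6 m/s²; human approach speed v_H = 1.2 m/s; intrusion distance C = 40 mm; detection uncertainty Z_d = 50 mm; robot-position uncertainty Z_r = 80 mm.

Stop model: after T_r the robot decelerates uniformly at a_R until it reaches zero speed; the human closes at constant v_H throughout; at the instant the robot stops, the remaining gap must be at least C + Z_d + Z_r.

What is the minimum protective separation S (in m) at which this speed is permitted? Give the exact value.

S_min = 7183/8000 m = 0.8979 m

stop time T_s = (33/20)/6 = 0.2750 s
robot in T_r: 1.6500·0.0600 = 0.0990 m
robot covers 1.6500·0.2750 − ½·6.0000·0.2750² = 0.2269 m while stopping
person approaches 1.2000·(0.0600+0.2750) = 0.4020 m
residual clearance needed = 0.0400+0.0500+0.0800 = 0.1700 m
S_min ≈ 0.0990+0.2269+0.4020+0.1700  ⇒  S_min = 7183/8000 m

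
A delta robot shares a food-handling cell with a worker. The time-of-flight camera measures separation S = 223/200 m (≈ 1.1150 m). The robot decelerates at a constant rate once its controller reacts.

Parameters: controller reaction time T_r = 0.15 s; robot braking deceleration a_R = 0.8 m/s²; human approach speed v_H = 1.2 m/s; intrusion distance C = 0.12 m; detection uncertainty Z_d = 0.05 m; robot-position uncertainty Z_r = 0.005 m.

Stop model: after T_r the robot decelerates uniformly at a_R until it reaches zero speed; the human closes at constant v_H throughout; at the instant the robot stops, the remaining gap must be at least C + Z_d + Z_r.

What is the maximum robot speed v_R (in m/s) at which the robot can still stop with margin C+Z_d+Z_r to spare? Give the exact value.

v_R_max = 2/5 m/s = 0.4000 m/s

collect terms ⇒ (5/8)·v_R² + (33/20)·v_R + (-19/25) = 0
  disc = (33/20)² − 4·(5/8)·(-19/25) = 1849/400 ; √disc = 43/20
  v_R = (−(33/20) + 43/20) / (2·(5/8)) = 2/5 m/s
check:
stop time T_s = (2/5)/(4/5) = 0.5000 s
robot in T_r: 0.4000·0.1500 = 0.0600 m
robot covers 0.4000·0.5000 − ½·0.8000·0.5000² = 0.1000 m while stopping
person approaches 1.2000·(0.1500+0.5000) = 0.7800 m
C+Z_d+Z_r = 0.1200+0.0500+0.0050 = 0.1750 m
sum ≈ 0.0600+0.1000+0.7800+0.1750 ≈ 1.1150 m = S ✓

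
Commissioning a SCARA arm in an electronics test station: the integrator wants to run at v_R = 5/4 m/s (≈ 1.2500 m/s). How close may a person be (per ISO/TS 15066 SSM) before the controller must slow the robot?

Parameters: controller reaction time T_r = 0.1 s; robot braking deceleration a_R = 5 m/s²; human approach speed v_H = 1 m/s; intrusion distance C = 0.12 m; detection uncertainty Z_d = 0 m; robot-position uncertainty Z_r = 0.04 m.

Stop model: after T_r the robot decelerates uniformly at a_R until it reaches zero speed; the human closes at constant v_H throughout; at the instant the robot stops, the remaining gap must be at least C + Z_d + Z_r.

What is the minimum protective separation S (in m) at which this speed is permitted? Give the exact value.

braking lasts T_s = (5/4)/5 = 0.2500 s
robot covers v_R·T_r = 1.2500·0.1000 = 0.1250 m before braking
braking distance = 1.2500²/(2·5.0000) = 0.1562 m
person approaches 1.0000·(0.1000+0.2500) = 0.3500 m
C+Z_d+Z_r = 0.1200+0.0000+0.0400 = 0.1600 m
S_min ≈ 0.1250+0.1562+0.3500+0.1600  ⇒  S_min = 633/800 m

S_min = 633/800 m = 0.7913 m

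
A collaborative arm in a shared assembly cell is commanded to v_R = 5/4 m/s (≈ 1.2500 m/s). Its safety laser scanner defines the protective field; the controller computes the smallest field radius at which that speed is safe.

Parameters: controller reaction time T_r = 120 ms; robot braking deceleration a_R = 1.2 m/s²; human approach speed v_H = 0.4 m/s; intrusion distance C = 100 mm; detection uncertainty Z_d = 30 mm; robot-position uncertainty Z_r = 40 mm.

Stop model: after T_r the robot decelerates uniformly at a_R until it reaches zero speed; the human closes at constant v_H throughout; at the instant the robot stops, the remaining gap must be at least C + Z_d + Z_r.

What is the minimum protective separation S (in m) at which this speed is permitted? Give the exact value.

S_min = 34457/24000 m = 1.4357 m

braking lasts T_s = (5/4)/(6/5) = 1.0417 s
robot covers v_R·T_r = 1.2500·0.1200 = 0.1500 m before braking
robot covers 1.2500·1.0417 − ½·1.2000·1.0417² = 0.6510 m while stopping
human closes 0.4000·1.1617 = 0.4647 m
C+Z_d+Z_r = 0.1000+0.0300+0.0400 = 0.1700 m
S_min ≈ 0.1500+0.6510+0.4647+0.1700  ⇒  S_min = 34457/24000 m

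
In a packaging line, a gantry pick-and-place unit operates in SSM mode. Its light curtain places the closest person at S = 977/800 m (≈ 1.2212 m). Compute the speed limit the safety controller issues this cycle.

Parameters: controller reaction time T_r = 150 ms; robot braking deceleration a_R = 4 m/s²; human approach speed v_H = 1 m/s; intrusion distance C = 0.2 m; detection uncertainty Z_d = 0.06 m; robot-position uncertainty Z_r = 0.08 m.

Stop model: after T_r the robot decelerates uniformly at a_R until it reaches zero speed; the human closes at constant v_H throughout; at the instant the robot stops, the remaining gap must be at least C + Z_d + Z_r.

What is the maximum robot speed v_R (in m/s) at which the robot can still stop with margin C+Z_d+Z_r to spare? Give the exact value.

v_R_max = 13/10 m/s = 1.3000 m/s

quadratic (1/8)·v² + (2/5)·v + (-117/160) = 0
  disc = (2/5)² − 4·(1/8)·(-117/160) = 841/1600 ; √disc = 29/40
  v_R = (−(2/5) + 29/40) / (2·(1/8)) = 13/10 m/s
check:
braking lasts T_s = (13/10)/4 = 0.3250 s
robot in T_r: 1.3000·0.1500 = 0.1950 m
robot under decel: 1.3000²/(2·4.0000) = 0.2112 m
human over T_r+T_s: 1.0000·(0.1500+0.3250) = 0.4750 m
margins: 0.2000+0.0600+0.0800 = 0.3400 m
sum ≈ 0.1950+0.2112+0.4750+0.3400 ≈ 1.2212 m = S ✓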